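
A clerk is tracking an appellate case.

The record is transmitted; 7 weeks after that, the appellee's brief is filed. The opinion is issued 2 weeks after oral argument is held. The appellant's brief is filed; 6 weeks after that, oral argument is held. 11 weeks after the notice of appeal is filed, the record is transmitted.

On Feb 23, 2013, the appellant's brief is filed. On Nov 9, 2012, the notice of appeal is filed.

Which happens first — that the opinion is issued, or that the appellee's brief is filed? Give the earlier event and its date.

The appellant's brief is filed: Feb 23, 2013.
Oral argument is held: Feb 23, 2013 + 6 weeks = Apr 6, 2013.
The opinion is issued: Apr 6, 2013 + 2 weeks = Apr 20, 2013.
The notice of appeal is filed: Nov 9, 2012.
The record is transmitted: Nov 9, 2012 + 11 weeks = Jan 25, 2013.
The appellee's brief is filed: Jan 25, 2013 + 7 weeks = Mar 15, 2013.
Comparing: the opinion is issued on Apr 20, 2013 vs the appellee's brief is filed on Mar 15, 2013. Earlier: the appellee's brief is filed.

The appellee's brief is filed — Mar 15, 2013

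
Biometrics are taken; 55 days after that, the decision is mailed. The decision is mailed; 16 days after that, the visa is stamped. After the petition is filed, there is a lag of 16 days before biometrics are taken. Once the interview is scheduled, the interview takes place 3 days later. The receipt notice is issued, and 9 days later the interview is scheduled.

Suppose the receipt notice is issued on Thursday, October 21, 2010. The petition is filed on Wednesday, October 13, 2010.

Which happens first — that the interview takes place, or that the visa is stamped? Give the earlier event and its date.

The interview takes place — Tuesday, November 2, 2010

The receipt notice is issued: Oct 21, 2010.
The interview is scheduled: Oct 21, 2010 + 9 days = Oct 30, 2010.
The interview takes place: Oct 30, 2010 + 3 days = Nov 2, 2010.
The petition is filed: Oct 13, 2010.
Biometrics are taken: Oct 13, 2010 + 16 days = Oct 29, 2010.
The decision is mailed: Oct 29, 2010 + 55 days = Dec 23, 2010.
The visa is stamped: Dec 23, 2010 + 16 days = Jan 8, 2011.
Comparing: the interview takes place on Nov 2, 2010 vs the visa is stamped on Jan 8, 2011. Earlier: the interview takes place.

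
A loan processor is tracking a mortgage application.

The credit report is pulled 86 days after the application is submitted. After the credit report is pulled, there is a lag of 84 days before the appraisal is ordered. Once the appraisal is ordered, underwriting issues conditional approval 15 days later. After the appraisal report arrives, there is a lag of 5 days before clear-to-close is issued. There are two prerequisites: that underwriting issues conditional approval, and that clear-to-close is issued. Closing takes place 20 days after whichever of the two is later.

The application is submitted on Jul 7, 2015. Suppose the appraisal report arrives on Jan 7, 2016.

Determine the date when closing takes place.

The application is submitted: Jul 7, 2015.
The credit report is pulled: Jul 7, 2015 + 86 days = Oct 1, 2015.
The appraisal is ordered: Oct 1, 2015 + 84 days = Dec 24, 2015.
Underwriting issues conditional approval: Dec 24, 2015 + 15 days = Jan 8, 2016.
The appraisal report arrives: Jan 7, 2016.
Clear-to-close is issued: Jan 7, 2016 + 5 days = Jan 12, 2016.
Both prerequisites met — underwriting issues conditional approval (Jan 8, 2016), clear-to-close is issued (Jan 12, 2016); the later is Jan 12, 2016.
Closing takes place: Jan 12, 2016 + 20 days = Feb 1, 2016.

Feb 1, 2016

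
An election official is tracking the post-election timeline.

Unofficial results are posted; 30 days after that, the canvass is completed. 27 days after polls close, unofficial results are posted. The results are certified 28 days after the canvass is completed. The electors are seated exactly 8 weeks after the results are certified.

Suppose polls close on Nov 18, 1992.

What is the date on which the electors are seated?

Polls close: Nov 18, 1992.
Unofficial results are posted: Nov 18, 1992 + 27 days = Dec 15, 1992.
The canvass is completed: Dec 15, 1992 + 30 days = Jan 14, 1993.
The results are certified: Jan 14, 1993 + 28 days = Feb 11, 1993.
The electors are seated: Feb 11, 1993 + 8 weeks = Apr 8, 1993.

Apr 8, 1993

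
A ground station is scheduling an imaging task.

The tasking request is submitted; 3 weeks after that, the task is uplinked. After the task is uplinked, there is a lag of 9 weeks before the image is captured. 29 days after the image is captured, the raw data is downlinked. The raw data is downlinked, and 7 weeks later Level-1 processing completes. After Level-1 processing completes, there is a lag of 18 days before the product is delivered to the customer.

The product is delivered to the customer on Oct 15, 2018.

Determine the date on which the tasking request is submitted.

The product is delivered to the customer: Oct 15, 2018.
Level-1 processing completes: Oct 15, 2018 − 18 days = Sep 27, 2018.
The raw data is downlinked: Sep 27, 2018 − 7 weeks = Aug 9, 2018.
The image is captured: Aug 9, 2018 − 29 days = Jul 11, 2018.
The task is uplinked: Jul 11, 2018 − 9 weeks = May 9, 2018.
The tasking request is submitted: May 9, 2018 − 3 weeks = Apr 18, 2018.

Apr 18, 2018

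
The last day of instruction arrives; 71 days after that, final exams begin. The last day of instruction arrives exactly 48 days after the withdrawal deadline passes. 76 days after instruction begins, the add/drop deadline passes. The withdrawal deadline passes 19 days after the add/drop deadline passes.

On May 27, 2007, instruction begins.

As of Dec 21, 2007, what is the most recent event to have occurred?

The last day of instruction arrives

Instruction begins: May 27, 2007.
The add/drop deadline passes: May 27, 2007 + 76 days = Aug 11, 2007.
The withdrawal deadline passes: Aug 11, 2007 + 19 days = Aug 30, 2007.
The last day of instruction arrives: Aug 30, 2007 + 48 days = Oct 17, 2007.
Final exams begin: Oct 17, 2007 + 71 days = Dec 27, 2007.
Dec 21, 2007 falls between when the last day of instruction arrives (Oct 17, 2007) and when final exams begin (Dec 27, 2007).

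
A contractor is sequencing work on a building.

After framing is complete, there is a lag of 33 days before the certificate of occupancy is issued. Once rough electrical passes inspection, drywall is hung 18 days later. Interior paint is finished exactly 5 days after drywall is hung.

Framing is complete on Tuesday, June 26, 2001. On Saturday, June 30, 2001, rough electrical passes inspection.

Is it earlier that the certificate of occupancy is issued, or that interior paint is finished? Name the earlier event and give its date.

Interior paint is finished — Monday, July 23, 2001

Framing is complete: Jun 26, 2001.
The certificate of occupancy is issued: Jun 26, 2001 + 33 days = Jul 29, 2001.
Rough electrical passes inspection: Jun 30, 2001.
Drywall is hung: Jun 30, 2001 + 18 days = Jul 18, 2001.
Interior paint is finished: Jul 18, 2001 + 5 days = Jul 23, 2001.
Comparing: the certificate of occupancy is issued on Jul 29, 2001 vs interior paint is finished on Jul 23, 2001. Earlier: interior paint is finished.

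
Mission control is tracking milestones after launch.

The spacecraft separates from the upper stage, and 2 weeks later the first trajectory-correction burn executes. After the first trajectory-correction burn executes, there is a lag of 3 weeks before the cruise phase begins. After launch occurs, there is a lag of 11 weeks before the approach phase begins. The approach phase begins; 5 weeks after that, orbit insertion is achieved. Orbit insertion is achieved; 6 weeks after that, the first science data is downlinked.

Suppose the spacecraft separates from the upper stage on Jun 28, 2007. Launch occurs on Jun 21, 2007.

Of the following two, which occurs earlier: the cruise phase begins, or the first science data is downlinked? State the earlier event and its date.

The spacecraft separates from the upper stage: Jun 28, 2007.
The first trajectory-correction burn executes: Jun 28, 2007 + 2 weeks = Jul 12, 2007.
The cruise phase begins: Jul 12, 2007 + 3 weeks = Aug 2, 2007.
Launch occurs: Jun 21, 2007.
The approach phase begins: Jun 21, 2007 + 11 weeks = Sep 6, 2007.
Orbit insertion is achieved: Sep 6, 2007 + 5 weeks = Oct 11, 2007.
The first science data is downlinked: Oct 11, 2007 + 6 weeks = Nov 22, 2007.
Comparing: the cruise phase begins on Aug 2, 2007 vs the first science data is downlinked on Nov 22, 2007. Earlier: the cruise phase begins.

The cruise phase begins — Aug 2, 2007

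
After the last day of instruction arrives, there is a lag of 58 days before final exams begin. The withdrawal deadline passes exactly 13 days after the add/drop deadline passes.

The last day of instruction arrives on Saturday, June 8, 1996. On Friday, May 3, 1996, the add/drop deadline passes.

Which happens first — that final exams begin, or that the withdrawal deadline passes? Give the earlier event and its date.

The last day of instruction arrives: Jun 8, 1996.
Final exams begin: Jun 8, 1996 + 58 days = Aug 5, 1996.
The add/drop deadline passes: May 3, 1996.
The withdrawal deadline passes: May 3, 1996 + 13 days = May 16, 1996.
Comparing: final exams begin on Aug 5, 1996 vs the withdrawal deadline passes on May 16, 1996. Earlier: the withdrawal deadline passes.

The withdrawal deadline passes — Thursday, May 16, 1996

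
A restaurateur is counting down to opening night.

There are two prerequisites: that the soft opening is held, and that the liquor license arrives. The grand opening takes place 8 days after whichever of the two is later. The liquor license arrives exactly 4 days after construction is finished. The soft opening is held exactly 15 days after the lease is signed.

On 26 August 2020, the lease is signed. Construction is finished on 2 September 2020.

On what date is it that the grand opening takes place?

The lease is signed: Aug 26, 2020.
The soft opening is held: Aug 26, 2020 + 15 days = Sep 10, 2020.
Construction is finished: Sep 2, 2020.
The liquor license arrives: Sep 2, 2020 + 4 days = Sep 6, 2020.
Both prerequisites met — the soft opening is held (Sep 10, 2020), the liquor license arrives (Sep 6, 2020); the later is Sep 10, 2020.
The grand opening takes place: Sep 10, 2020 + 8 days = Sep 18, 2020.

18 September 2020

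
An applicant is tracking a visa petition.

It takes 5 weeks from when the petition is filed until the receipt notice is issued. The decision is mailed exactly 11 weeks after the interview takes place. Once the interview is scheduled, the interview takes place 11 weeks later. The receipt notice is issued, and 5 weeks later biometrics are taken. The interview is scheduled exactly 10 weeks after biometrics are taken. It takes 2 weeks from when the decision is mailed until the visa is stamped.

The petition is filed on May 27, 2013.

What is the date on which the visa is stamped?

March 31, 2014

The petition is filed: May 27, 2013.
The receipt notice is issued: May 27, 2013 + 5 weeks = Jul 1, 2013.
Biometrics are taken: Jul 1, 2013 + 5 weeks = Aug 5, 2013.
The interview is scheduled: Aug 5, 2013 + 10 weeks = Oct 14, 2013.
The interview takes place: Oct 14, 2013 + 11 weeks = Dec 30, 2013.
The decision is mailed: Dec 30, 2013 + 11 weeks = Mar 17, 2014.
The visa is stamped: Mar 17, 2014 + 2 weeks = Mar 31, 2014.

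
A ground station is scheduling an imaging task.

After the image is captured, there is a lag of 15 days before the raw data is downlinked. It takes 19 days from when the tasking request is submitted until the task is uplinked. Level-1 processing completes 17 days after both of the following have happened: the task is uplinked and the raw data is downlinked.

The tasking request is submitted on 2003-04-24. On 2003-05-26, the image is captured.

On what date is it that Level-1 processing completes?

2003-06-27

The tasking request is submitted: Apr 24, 2003.
The task is uplinked: Apr 24, 2003 + 19 days = May 13, 2003.
The image is captured: May 26, 2003.
The raw data is downlinked: May 26, 2003 + 15 days = Jun 10, 2003.
Both prerequisites met — the task is uplinked (May 13, 2003), the raw data is downlinked (Jun 10, 2003); the later is Jun 10, 2003.
Level-1 processing completes: Jun 10, 2003 + 17 days = Jun 27, 2003.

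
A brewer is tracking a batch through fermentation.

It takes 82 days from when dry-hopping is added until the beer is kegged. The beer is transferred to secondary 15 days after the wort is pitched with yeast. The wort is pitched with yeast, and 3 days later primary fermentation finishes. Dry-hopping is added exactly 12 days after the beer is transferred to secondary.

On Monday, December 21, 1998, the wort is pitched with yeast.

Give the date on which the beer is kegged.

The wort is pitched with yeast: Dec 21, 1998.
The beer is transferred to secondary: Dec 21, 1998 + 15 days = Jan 5, 1999.
Dry-hopping is added: Jan 5, 1999 + 12 days = Jan 17, 1999.
The beer is kegged: Jan 17, 1999 + 82 days = Apr 9, 1999.

Friday, April 9, 1999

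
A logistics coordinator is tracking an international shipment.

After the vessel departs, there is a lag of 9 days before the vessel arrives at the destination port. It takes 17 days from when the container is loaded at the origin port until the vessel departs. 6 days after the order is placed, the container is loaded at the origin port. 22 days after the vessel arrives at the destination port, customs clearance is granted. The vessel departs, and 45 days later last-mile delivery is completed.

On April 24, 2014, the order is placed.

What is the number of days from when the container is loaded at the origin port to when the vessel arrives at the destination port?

26 days

Causal path: the container is loaded at the origin port → the vessel departs → the vessel arrives at the destination port.
Total delay along the path: 17 + 9 = 26 days.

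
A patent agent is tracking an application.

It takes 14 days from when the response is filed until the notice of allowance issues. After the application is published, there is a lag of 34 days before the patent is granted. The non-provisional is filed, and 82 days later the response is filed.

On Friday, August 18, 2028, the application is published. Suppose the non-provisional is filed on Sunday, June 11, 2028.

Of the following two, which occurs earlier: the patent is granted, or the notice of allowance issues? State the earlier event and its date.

The notice of allowance issues — Friday, September 15, 2028

The application is published: Aug 18, 2028.
The patent is granted: Aug 18, 2028 + 34 days = Sep 21, 2028.
The non-provisional is filed: Jun 11, 2028.
The response is filed: Jun 11, 2028 + 82 days = Sep 1, 2028.
The notice of allowance issues: Sep 1, 2028 + 14 days = Sep 15, 2028.
Comparing: the patent is granted on Sep 21, 2028 vs the notice of allowance issues on Sep 15, 2028. Earlier: the notice of allowance issues.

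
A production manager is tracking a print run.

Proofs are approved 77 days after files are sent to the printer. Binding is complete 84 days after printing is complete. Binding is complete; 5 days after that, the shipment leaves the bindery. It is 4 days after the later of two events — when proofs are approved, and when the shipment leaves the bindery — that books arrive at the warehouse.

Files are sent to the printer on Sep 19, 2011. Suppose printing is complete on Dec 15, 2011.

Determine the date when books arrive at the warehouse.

Mar 17, 2012

Files are sent to the printer: Sep 19, 2011.
Proofs are approved: Sep 19, 2011 + 77 days = Dec 5, 2011.
Printing is complete: Dec 15, 2011.
Binding is complete: Dec 15, 2011 + 84 days = Mar 8, 2012.
The shipment leaves the bindery: Mar 8, 2012 + 5 days = Mar 13, 2012.
Both prerequisites met — proofs are approved (Dec 5, 2011), the shipment leaves the bindery (Mar 13, 2012); the later is Mar 13, 2012.
Books arrive at the warehouse: Mar 13, 2012 + 4 days = Mar 17, 2012.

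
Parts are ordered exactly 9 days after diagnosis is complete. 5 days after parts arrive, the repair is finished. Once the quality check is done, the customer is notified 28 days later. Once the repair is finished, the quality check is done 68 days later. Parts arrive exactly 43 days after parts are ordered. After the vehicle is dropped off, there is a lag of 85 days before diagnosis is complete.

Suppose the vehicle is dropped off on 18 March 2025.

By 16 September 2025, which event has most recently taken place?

The repair is finished

The vehicle is dropped off: Mar 18, 2025.
Diagnosis is complete: Mar 18, 2025 + 85 days = Jun 11, 2025.
Parts are ordered: Jun 11, 2025 + 9 days = Jun 20, 2025.
Parts arrive: Jun 20, 2025 + 43 days = Aug 2, 2025.
The repair is finished: Aug 2, 2025 + 5 days = Aug 7, 2025.
The quality check is done: Aug 7, 2025 + 68 days = Oct 14, 2025.
The customer is notified: Oct 14, 2025 + 28 days = Nov 11, 2025.
Sep 16, 2025 falls between when the repair is finished (Aug 7, 2025) and when the quality check is done (Oct 14, 2025).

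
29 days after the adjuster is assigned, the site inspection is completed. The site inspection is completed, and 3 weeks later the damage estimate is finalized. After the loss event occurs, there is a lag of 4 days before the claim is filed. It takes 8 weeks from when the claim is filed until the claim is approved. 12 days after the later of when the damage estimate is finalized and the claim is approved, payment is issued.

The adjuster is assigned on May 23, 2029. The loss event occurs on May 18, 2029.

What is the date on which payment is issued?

The adjuster is assigned: May 23, 2029.
The site inspection is completed: May 23, 2029 + 29 days = Jun 21, 2029.
The damage estimate is finalized: Jun 21, 2029 + 3 weeks = Jul 12, 2029.
The loss event occurs: May 18, 2029.
The claim is filed: May 18, 2029 + 4 days = May 22, 2029.
The claim is approved: May 22, 2029 + 8 weeks = Jul 17, 2029.
Both prerequisites met — the damage estimate is finalized (Jul 12, 2029), the claim is approved (Jul 17, 2029); the later is Jul 17, 2029.
Payment is issued: Jul 17, 2029 + 12 days = Jul 29, 2029.

July 29, 2029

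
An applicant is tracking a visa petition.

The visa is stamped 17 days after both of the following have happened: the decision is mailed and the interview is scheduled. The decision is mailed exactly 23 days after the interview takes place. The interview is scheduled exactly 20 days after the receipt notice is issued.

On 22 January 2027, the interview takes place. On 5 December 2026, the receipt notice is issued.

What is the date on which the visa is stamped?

The interview takes place: Jan 22, 2027.
The decision is mailed: Jan 22, 2027 + 23 days = Feb 14, 2027.
The receipt notice is issued: Dec 5, 2026.
The interview is scheduled: Dec 5, 2026 + 20 days = Dec 25, 2026.
Both prerequisites met — the decision is mailed (Feb 14, 2027), the interview is scheduled (Dec 25, 2026); the later is Feb 14, 2027.
The visa is stamped: Feb 14, 2027 + 17 days = Mar 3, 2027.

3 March 2027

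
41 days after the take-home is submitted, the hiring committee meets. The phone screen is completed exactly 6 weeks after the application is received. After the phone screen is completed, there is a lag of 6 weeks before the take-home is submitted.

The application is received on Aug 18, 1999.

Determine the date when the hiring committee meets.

The application is received: Aug 18, 1999.
The phone screen is completed: Aug 18, 1999 + 6 weeks = Sep 29, 1999.
The take-home is submitted: Sep 29, 1999 + 6 weeks = Nov 10, 1999.
The hiring committee meets: Nov 10, 1999 + 41 days = Dec 21, 1999.

Dec 21, 1999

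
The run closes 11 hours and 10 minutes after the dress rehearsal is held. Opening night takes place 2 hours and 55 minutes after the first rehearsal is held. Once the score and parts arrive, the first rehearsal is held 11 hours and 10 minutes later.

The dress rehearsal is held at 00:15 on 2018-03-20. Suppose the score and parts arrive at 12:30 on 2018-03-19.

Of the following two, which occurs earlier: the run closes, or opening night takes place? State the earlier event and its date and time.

The dress rehearsal is held: 00:15 Mar 20, 2018.
The run closes: 00:15 Mar 20, 2018 + 11h10m = 11:25 Mar 20, 2018.
The score and parts arrive: 12:30 Mar 19, 2018.
The first rehearsal is held: 12:30 Mar 19, 2018 + 11h10m = 23:40 Mar 19, 2018.
Opening night takes place: 23:40 Mar 19, 2018 + 2h55m = 02:35 Mar 20, 2018.
Comparing: the run closes at 11:25 Mar 20, 2018 vs opening night takes place at 02:35 Mar 20, 2018. Earlier: opening night takes place.

Opening night takes place — 02:35 on 2018-03-20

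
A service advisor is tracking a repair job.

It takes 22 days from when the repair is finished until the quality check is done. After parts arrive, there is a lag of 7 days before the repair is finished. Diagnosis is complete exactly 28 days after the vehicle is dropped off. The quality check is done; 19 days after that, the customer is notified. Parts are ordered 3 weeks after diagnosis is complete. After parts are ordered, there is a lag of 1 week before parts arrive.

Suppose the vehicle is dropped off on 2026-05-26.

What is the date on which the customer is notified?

The vehicle is dropped off: May 26, 2026.
Diagnosis is complete: May 26, 2026 + 28 days = Jun 23, 2026.
Parts are ordered: Jun 23, 2026 + 3 weeks = Jul 14, 2026.
Parts arrive: Jul 14, 2026 + 1 week = Jul 21, 2026.
The repair is finished: Jul 21, 2026 + 7 days = Jul 28, 2026.
The quality check is done: Jul 28, 2026 + 22 days = Aug 19, 2026.
The customer is notified: Aug 19, 2026 + 19 days = Sep 7, 2026.

2026-09-07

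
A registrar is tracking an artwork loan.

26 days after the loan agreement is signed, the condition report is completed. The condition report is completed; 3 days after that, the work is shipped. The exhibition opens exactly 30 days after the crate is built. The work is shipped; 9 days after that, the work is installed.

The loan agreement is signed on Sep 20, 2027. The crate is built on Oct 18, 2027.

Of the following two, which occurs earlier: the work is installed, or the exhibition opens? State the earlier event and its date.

The work is installed — Oct 28, 2027

The loan agreement is signed: Sep 20, 2027.
The condition report is completed: Sep 20, 2027 + 26 days = Oct 16, 2027.
The work is shipped: Oct 16, 2027 + 3 days = Oct 19, 2027.
The work is installed: Oct 19, 2027 + 9 days = Oct 28, 2027.
The crate is built: Oct 18, 2027.
The exhibition opens: Oct 18, 2027 + 30 days = Nov 17, 2027.
Comparing: the work is installed on Oct 28, 2027 vs the exhibition opens on Nov 17, 2027. Earlier: the work is installed.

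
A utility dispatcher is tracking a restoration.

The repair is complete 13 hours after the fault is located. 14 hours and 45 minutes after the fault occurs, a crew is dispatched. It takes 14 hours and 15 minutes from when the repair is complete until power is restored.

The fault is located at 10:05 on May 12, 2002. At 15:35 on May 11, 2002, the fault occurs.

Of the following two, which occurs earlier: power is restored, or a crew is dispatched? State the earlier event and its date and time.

The fault is located: 10:05 May 12, 2002.
The repair is complete: 10:05 May 12, 2002 + 13h = 23:05 May 12, 2002.
Power is restored: 23:05 May 12, 2002 + 14h15m = 13:20 May 13, 2002.
The fault occurs: 15:35 May 11, 2002.
A crew is dispatched: 15:35 May 11, 2002 + 14h45m = 06:20 May 12, 2002.
Comparing: power is restored at 13:20 May 13, 2002 vs a crew is dispatched at 06:20 May 12, 2002. Earlier: a crew is dispatched.

A crew is dispatched — 06:20 on May 12, 2002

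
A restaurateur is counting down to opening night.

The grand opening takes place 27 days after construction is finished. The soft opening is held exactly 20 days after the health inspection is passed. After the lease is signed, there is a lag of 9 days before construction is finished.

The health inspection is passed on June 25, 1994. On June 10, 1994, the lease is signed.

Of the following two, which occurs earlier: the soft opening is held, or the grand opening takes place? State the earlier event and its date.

The soft opening is held — July 15, 1994

The health inspection is passed: Jun 25, 1994.
The soft opening is held: Jun 25, 1994 + 20 days = Jul 15, 1994.
The lease is signed: Jun 10, 1994.
Construction is finished: Jun 10, 1994 + 9 days = Jun 19, 1994.
The grand opening takes place: Jun 19, 1994 + 27 days = Jul 16, 1994.
Comparing: the soft opening is held on Jul 15, 1994 vs the grand opening takes place on Jul 16, 1994. Earlier: the soft opening is held.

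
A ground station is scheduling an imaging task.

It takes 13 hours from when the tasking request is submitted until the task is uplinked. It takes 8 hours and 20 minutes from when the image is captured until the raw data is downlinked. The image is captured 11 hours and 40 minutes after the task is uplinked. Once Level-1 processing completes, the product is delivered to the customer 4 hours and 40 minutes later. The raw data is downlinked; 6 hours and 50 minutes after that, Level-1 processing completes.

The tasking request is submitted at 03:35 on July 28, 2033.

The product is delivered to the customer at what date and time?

The tasking request is submitted: 03:35 Jul 28, 2033.
The task is uplinked: 03:35 Jul 28, 2033 + 13h = 16:35 Jul 28, 2033.
The image is captured: 16:35 Jul 28, 2033 + 11h40m = 04:15 Jul 29, 2033.
The raw data is downlinked: 04:15 Jul 29, 2033 + 8h20m = 12:35 Jul 29, 2033.
Level-1 processing completes: 12:35 Jul 29, 2033 + 6h50m = 19:25 Jul 29, 2033.
The product is delivered to the customer: 19:25 Jul 29, 2033 + 4h40m = 00:05 Jul 30, 2033.

00:05 on July 30, 2033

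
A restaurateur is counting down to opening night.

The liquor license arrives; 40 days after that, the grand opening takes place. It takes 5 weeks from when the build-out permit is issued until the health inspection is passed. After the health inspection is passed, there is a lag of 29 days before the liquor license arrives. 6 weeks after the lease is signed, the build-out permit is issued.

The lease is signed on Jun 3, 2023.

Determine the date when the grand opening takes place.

The lease is signed: Jun 3, 2023.
The build-out permit is issued: Jun 3, 2023 + 6 weeks = Jul 15, 2023.
The health inspection is passed: Jul 15, 2023 + 5 weeks = Aug 19, 2023.
The liquor license arrives: Aug 19, 2023 + 29 days = Sep 17, 2023.
The grand opening takes place: Sep 17, 2023 + 40 days = Oct 27, 2023.

Oct 27, 2023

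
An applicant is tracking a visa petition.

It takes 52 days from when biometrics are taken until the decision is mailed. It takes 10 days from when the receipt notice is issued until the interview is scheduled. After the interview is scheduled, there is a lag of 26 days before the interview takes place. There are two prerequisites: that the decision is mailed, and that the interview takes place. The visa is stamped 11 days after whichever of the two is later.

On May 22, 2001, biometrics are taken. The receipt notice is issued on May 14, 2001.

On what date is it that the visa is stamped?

July 24, 2001

Biometrics are taken: May 22, 2001.
The decision is mailed: May 22, 2001 + 52 days = Jul 13, 2001.
The receipt notice is issued: May 14, 2001.
The interview is scheduled: May 14, 2001 + 10 days = May 24, 2001.
The interview takes place: May 24, 2001 + 26 days = Jun 19, 2001.
Both prerequisites met — the decision is mailed (Jul 13, 2001), the interview takes place (Jun 19, 2001); the later is Jul 13, 2001.
The visa is stamped: Jul 13, 2001 + 11 days = Jul 24, 2001.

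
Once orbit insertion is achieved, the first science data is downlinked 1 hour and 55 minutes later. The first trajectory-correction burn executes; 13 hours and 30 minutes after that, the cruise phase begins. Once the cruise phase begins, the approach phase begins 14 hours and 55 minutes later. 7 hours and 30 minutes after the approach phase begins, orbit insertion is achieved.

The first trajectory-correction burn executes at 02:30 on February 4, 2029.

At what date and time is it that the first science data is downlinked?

16:20 on February 5, 2029

The first trajectory-correction burn executes: 02:30 Feb 4, 2029.
The cruise phase begins: 02:30 Feb 4, 2029 + 13h30m = 16:00 Feb 4, 2029.
The approach phase begins: 16:00 Feb 4, 2029 + 14h55m = 06:55 Feb 5, 2029.
Orbit insertion is achieved: 06:55 Feb 5, 2029 + 7h30m = 14:25 Feb 5, 2029.
The first science data is downlinked: 14:25 Feb 5, 2029 + 1h55m = 16:20 Feb 5, 2029.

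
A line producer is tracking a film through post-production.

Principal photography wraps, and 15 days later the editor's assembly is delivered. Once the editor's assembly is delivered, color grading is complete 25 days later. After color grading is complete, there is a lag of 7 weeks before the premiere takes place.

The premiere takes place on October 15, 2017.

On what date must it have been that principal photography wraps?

The premiere takes place: Oct 15, 2017.
Color grading is complete: Oct 15, 2017 − 7 weeks = Aug 27, 2017.
The editor's assembly is delivered: Aug 27, 2017 − 25 days = Aug 2, 2017.
Principal photography wraps: Aug 2, 2017 − 15 days = Jul 18, 2017.

July 18, 2017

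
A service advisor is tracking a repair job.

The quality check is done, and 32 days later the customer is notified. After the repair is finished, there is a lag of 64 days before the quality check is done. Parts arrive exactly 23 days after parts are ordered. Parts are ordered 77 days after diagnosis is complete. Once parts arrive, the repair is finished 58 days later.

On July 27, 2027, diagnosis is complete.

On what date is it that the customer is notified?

Diagnosis is complete: Jul 27, 2027.
Parts are ordered: Jul 27, 2027 + 77 days = Oct 12, 2027.
Parts arrive: Oct 12, 2027 + 23 days = Nov 4, 2027.
The repair is finished: Nov 4, 2027 + 58 days = Jan 1, 2028.
The quality check is done: Jan 1, 2028 + 64 days = Mar 5, 2028.
The customer is notified: Mar 5, 2028 + 32 days = Apr 6, 2028.

April 6, 2028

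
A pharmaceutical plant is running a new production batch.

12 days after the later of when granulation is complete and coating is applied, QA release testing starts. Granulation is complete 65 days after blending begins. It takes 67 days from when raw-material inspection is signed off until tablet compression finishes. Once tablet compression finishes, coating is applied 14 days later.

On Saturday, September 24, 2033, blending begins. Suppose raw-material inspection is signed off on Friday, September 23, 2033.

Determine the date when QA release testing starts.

Blending begins: Sep 24, 2033.
Granulation is complete: Sep 24, 2033 + 65 days = Nov 28, 2033.
Raw-material inspection is signed off: Sep 23, 2033.
Tablet compression finishes: Sep 23, 2033 + 67 days = Nov 29, 2033.
Coating is applied: Nov 29, 2033 + 14 days = Dec 13, 2033.
Both prerequisites met — granulation is complete (Nov 28, 2033), coating is applied (Dec 13, 2033); the later is Dec 13, 2033.
QA release testing starts: Dec 13, 2033 + 12 days = Dec 25, 2033.

Sunday, December 25, 2033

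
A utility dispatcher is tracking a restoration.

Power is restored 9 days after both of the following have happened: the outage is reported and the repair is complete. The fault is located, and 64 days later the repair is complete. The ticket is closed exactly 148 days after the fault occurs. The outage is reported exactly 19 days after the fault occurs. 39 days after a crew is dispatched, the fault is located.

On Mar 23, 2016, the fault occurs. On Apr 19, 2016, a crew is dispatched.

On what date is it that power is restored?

Aug 9, 2016

The fault occurs: Mar 23, 2016.
The outage is reported: Mar 23, 2016 + 19 days = Apr 11, 2016.
A crew is dispatched: Apr 19, 2016.
The fault is located: Apr 19, 2016 + 39 days = May 28, 2016.
The repair is complete: May 28, 2016 + 64 days = Jul 31, 2016.
Both prerequisites met — the outage is reported (Apr 11, 2016), the repair is complete (Jul 31, 2016); the later is Jul 31, 2016.
Power is restored: Jul 31, 2016 + 9 days = Aug 9, 2016.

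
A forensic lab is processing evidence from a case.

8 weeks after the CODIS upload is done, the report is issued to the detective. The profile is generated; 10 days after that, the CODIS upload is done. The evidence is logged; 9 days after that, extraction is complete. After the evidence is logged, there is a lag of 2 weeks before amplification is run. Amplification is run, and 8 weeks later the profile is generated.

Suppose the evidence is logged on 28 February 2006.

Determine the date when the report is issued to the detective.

14 July 2006

The evidence is logged: Feb 28, 2006.
Amplification is run: Feb 28, 2006 + 2 weeks = Mar 14, 2006.
The profile is generated: Mar 14, 2006 + 8 weeks = May 9, 2006.
The CODIS upload is done: May 9, 2006 + 10 days = May 19, 2006.
The report is issued to the detective: May 19, 2006 + 8 weeks = Jul 14, 2006.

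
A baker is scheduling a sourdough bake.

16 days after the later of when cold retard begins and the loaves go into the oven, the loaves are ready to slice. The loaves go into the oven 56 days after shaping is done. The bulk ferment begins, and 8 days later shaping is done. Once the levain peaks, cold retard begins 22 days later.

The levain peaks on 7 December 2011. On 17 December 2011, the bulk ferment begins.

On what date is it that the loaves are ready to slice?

The levain peaks: Dec 7, 2011.
Cold retard begins: Dec 7, 2011 + 22 days = Dec 29, 2011.
The bulk ferment begins: Dec 17, 2011.
Shaping is done: Dec 17, 2011 + 8 days = Dec 25, 2011.
The loaves go into the oven: Dec 25, 2011 + 56 days = Feb 19, 2012.
Both prerequisites met — cold retard begins (Dec 29, 2011), the loaves go into the oven (Feb 19, 2012); the later is Feb 19, 2012.
The loaves are ready to slice: Feb 19, 2012 + 16 days = Mar 6, 2012.

6 March 2012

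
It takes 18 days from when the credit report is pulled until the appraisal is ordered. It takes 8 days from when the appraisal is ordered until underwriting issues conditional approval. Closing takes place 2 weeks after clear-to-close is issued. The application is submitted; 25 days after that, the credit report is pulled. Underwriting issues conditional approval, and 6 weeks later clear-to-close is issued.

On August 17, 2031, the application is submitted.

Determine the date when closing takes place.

December 2, 2031

The application is submitted: Aug 17, 2031.
The credit report is pulled: Aug 17, 2031 + 25 days = Sep 11, 2031.
The appraisal is ordered: Sep 11, 2031 + 18 days = Sep 29, 2031.
Underwriting issues conditional approval: Sep 29, 2031 + 8 days = Oct 7, 2031.
Clear-to-close is issued: Oct 7, 2031 + 6 weeks = Nov 18, 2031.
Closing takes place: Nov 18, 2031 + 2 weeks = Dec 2, 2031.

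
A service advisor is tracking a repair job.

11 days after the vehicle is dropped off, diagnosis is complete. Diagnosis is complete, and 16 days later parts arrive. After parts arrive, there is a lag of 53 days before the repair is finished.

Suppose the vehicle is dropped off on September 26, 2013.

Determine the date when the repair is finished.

The vehicle is dropped off: Sep 26, 2013.
Diagnosis is complete: Sep 26, 2013 + 11 days = Oct 7, 2013.
Parts arrive: Oct 7, 2013 + 16 days = Oct 23, 2013.
The repair is finished: Oct 23, 2013 + 53 days = Dec 15, 2013.

December 15, 2013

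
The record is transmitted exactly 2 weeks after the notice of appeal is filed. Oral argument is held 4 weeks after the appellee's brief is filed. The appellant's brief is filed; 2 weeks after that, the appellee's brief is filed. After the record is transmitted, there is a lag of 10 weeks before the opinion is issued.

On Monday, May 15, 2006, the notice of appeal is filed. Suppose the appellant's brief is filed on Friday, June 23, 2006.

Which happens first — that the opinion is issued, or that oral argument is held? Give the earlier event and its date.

The notice of appeal is filed: May 15, 2006.
The record is transmitted: May 15, 2006 + 2 weeks = May 29, 2006.
The opinion is issued: May 29, 2006 + 10 weeks = Aug 7, 2006.
The appellant's brief is filed: Jun 23, 2006.
The appellee's brief is filed: Jun 23, 2006 + 2 weeks = Jul 7, 2006.
Oral argument is held: Jul 7, 2006 + 4 weeks = Aug 4, 2006.
Comparing: the opinion is issued on Aug 7, 2006 vs oral argument is held on Aug 4, 2006. Earlier: oral argument is held.

Oral argument is held — Friday, August 4, 2006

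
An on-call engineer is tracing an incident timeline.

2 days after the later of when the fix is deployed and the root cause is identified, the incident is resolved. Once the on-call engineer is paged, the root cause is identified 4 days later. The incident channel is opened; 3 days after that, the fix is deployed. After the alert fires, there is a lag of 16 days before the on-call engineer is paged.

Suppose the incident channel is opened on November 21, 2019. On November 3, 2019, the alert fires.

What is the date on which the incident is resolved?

November 26, 2019

The incident channel is opened: Nov 21, 2019.
The fix is deployed: Nov 21, 2019 + 3 days = Nov 24, 2019.
The alert fires: Nov 3, 2019.
The on-call engineer is paged: Nov 3, 2019 + 16 days = Nov 19, 2019.
The root cause is identified: Nov 19, 2019 + 4 days = Nov 23, 2019.
Both prerequisites met — the fix is deployed (Nov 24, 2019), the root cause is identified (Nov 23, 2019); the later is Nov 24, 2019.
The incident is resolved: Nov 24, 2019 + 2 days = Nov 26, 2019.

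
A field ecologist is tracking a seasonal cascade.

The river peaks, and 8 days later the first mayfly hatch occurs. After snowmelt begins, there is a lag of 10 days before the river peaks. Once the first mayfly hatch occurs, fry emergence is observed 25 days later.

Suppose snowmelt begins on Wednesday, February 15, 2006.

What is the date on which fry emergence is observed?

Snowmelt begins: Feb 15, 2006.
The river peaks: Feb 15, 2006 + 10 days = Feb 25, 2006.
The first mayfly hatch occurs: Feb 25, 2006 + 8 days = Mar 5, 2006.
Fry emergence is observed: Mar 5, 2006 + 25 days = Mar 30, 2006.

Thursday, March 30, 2006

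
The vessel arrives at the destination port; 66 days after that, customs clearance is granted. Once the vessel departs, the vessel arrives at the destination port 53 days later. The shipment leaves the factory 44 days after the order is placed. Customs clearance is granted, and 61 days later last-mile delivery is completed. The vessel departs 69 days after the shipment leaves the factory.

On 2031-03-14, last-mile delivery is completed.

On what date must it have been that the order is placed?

2030-05-25

Last-mile delivery is completed: Mar 14, 2031.
Customs clearance is granted: Mar 14, 2031 − 61 days = Jan 12, 2031.
The vessel arrives at the destination port: Jan 12, 2031 − 66 days = Nov 7, 2030.
The vessel departs: Nov 7, 2030 − 53 days = Sep 15, 2030.
The shipment leaves the factory: Sep 15, 2030 − 69 days = Jul 8, 2030.
The order is placed: Jul 8, 2030 − 44 days = May 25, 2030.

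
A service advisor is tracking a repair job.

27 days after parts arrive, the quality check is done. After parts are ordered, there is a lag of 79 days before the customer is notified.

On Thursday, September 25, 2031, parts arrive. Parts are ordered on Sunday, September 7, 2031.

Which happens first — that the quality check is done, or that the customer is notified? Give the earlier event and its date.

The quality check is done — Wednesday, October 22, 2031

Parts arrive: Sep 25, 2031.
The quality check is done: Sep 25, 2031 + 27 days = Oct 22, 2031.
Parts are ordered: Sep 7, 2031.
The customer is notified: Sep 7, 2031 + 79 days = Nov 25, 2031.
Comparing: the quality check is done on Oct 22, 2031 vs the customer is notified on Nov 25, 2031. Earlier: the quality check is done.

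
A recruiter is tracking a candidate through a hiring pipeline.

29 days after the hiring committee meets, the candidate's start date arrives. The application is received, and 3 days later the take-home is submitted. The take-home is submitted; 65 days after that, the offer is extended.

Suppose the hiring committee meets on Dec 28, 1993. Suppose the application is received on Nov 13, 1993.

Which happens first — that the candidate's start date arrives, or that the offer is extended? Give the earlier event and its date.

The offer is extended — Jan 20, 1994

The hiring committee meets: Dec 28, 1993.
The candidate's start date arrives: Dec 28, 1993 + 29 days = Jan 26, 1994.
The application is received: Nov 13, 1993.
The take-home is submitted: Nov 13, 1993 + 3 days = Nov 16, 1993.
The offer is extended: Nov 16, 1993 + 65 days = Jan 20, 1994.
Comparing: the candidate's start date arrives on Jan 26, 1994 vs the offer is extended on Jan 20, 1994. Earlier: the offer is extended.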